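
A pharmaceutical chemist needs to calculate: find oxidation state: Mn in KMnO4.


(+1) + x + 4(-2) = 0, so x = +7
Oxidation number: +7

+7


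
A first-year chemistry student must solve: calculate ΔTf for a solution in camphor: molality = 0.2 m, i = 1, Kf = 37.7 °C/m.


ΔTf = Kf × m × i
= 37.7 × 0.2 × 1
= 7.54 °C

7.54 °C


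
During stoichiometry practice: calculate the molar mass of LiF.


M(LiF) = 1×6.94 + 1×19.0
= 6.94 + 19.0
= 25.94 g/mol

25.94 g/mol


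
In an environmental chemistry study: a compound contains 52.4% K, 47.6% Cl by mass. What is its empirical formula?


Assume 100 g sample. Moles of each element:
  K: 52.4/39.1 = 1.34 mol
  Cl: 47.6/35.45 = 1.343 mol
Divide by smallest (1.34):
  K: 1.34/1.34 = 1.0
  Cl: 1.343/1.34 = 1.0
Empirical formula: KCl

KCl


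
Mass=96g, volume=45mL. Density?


ρ = mass/volume
= 96/45
= 2.133 g/mL

2.133 g/mL


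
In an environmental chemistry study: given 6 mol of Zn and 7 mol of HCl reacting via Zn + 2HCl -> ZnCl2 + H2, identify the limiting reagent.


Mole ratio available / coefficient:
  Zn: 6/1 = 6.000
  HCl: 7/2 = 3.500
Smaller ratio is limiting.

HCl


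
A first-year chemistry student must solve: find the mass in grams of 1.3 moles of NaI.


M(NaI) = 149.89 g/mol
mass = n × M = 1.3 × 149.89 = 194.86 g

194.86 g


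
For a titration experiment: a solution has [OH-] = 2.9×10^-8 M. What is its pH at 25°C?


pOH = -log10([OH-]) = -log10(2.9×10^-8)
= 8 - log10(2.9) = 7.54
pH = 14 - pOH = 14 - 7.54 = 6.46

6.46


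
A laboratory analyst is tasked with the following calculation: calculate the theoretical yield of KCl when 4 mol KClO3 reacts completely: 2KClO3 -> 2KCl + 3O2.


Mole ratio KCl:KClO3 = 2:2
n(KCl) = 4 × 2/2 = 4.000 mol
mass = 4.000 × 74.55 = 298.2 g

298.2 g


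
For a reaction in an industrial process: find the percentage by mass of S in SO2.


M(SO2) = 1×32.07 + 2×16.0 = 64.07 g/mol
Mass of S = 1 × 32.07 = 32.07 g/mol
% S = 32.07/64.07 × 100 = 50.05%

50.05%


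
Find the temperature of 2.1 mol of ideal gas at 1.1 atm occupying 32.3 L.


PV = nRT  (R = 0.08206 L·atm/(mol·K))
T = PV/(nR) = 1.1×32.3/(2.1×0.08206)
= 35.53/0.172326
= 206.18 K

206.18 K


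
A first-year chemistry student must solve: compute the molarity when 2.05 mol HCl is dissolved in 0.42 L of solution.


M = n/V = 2.05/0.42 = 4.881 mol/L

4.881 M


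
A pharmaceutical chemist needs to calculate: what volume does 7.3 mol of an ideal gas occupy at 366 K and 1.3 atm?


PV = nRT  (R = 0.08206 L·atm/(mol·K))
V = nRT/P = 7.3×0.08206×366/1.3
= 168.652 L

168.652 L


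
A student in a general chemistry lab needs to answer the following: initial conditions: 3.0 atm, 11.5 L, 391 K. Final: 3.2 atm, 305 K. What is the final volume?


P1V1/T1 = P2V2/T2
V2 = P1V1T2/(T1P2)
= 3.0×11.5×305/(391×3.2)
= 8.41 L

8.41 L


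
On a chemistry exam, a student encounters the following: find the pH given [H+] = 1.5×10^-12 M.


pH = -log10([H+]) = -log10(1.5×10^-12)
= 12 - log10(1.5)
= 12 - 0.18
= 11.82

11.82


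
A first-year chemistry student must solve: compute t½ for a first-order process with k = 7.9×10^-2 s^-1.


t½ = ln2/k = 0.693147/(7.9×10^-2 s^-1)
= 8.774 s

8.774 s


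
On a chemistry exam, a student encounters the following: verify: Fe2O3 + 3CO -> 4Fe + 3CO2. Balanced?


Equation: Fe2O3 + 3CO -> 4Fe + 3CO2
Check atoms: C: 3=3, Fe: 2≠4, O: 6=6
Not balanced

No, not balanced


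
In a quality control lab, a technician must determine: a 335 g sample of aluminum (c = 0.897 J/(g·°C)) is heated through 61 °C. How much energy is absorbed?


q = mcΔT = 335 × 0.897 × 61
= 18330.20 J

18330.20 J


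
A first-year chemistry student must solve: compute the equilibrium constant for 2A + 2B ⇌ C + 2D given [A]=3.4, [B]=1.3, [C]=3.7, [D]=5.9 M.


Kc = [C][D]^2/([A]^2[B]^2)
= (3.7^1 × 5.9^2)/(3.4^2 × 1.3^2)
= 128.797/19.5364
= 6.593

6.593


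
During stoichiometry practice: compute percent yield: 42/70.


% yield = actual/theoretical × 100
= 42/70 × 100
= 60.0%

60.0%


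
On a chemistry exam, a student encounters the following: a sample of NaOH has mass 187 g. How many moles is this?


M(NaOH) = 40.0 g/mol
n = mass/M = 187/40.0 = 4.675 mol

4.675 mol


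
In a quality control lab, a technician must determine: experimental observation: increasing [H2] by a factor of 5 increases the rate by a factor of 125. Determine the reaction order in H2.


rate ∝ [H2]^n
5^n = 125 → n = 3
Order in H2: 3

3


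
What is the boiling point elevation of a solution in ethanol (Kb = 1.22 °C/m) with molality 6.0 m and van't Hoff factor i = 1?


ΔTb = Kb × m × i
= 1.22 × 6.0 × 1
= 7.32 °C

7.32 °C


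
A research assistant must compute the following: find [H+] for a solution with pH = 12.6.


[H+] = 10^(-pH) = 10^(-12.6)
= 2.51×10^-13 M

2.51×10^-13 M


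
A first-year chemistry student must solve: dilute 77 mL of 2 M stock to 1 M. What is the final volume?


C1V1 = C2V2
2 × 77 = 1 × V2
V2 = 154/1 = 154.0 mL

154.0 mL


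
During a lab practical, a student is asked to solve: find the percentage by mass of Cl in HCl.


M(HCl) = 1×1.008 + 1×35.45 = 36.458 g/mol
Mass of Cl = 1 × 35.45 = 35.45 g/mol
% Cl = 35.45/36.458 × 100 = 97.24%

97.24%


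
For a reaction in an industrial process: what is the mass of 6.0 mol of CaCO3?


M(CaCO3) = 100.09 g/mol
mass = n × M = 6.0 × 100.09 = 600.54 g

600.54 g


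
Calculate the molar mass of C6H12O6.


M(C6H12O6) = 6×12.01 + 12×1.008 + 6×16.0
= 72.06 + 12.1 + 96.0
= 180.16 g/mol

180.16 g/mol


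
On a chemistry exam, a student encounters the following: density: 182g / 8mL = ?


ρ = mass/volume
= 182/8
= 22.75 g/mL

22.75 g/mL


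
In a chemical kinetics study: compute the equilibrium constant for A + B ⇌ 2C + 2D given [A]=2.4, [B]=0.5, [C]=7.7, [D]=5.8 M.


Kc = [C]^2[D]^2/([A][B])
= (7.7^2 × 5.8^2)/(2.4^1 × 0.5^1)
= 1994.5156/1.2
= 1662

1662


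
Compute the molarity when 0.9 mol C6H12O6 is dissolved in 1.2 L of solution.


M = n/V = 0.9/1.2 = 0.750 mol/L

0.750 M


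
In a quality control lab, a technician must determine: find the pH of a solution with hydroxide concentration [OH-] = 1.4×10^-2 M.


pOH = -log10([OH-]) = -log10(1.4×10^-2)
= 2 - log10(1.4) = 1.85
pH = 14 - pOH = 14 - 1.85 = 12.15

12.15


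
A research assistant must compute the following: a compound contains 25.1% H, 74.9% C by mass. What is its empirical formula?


Assume 100 g sample. Moles of each element:
  H: 25.1/1.008 = 24.901 mol
  C: 74.9/12.01 = 6.236 mol
Divide by smallest (6.236):
  H: 24.901/6.236 = 3.99
  C: 6.236/6.236 = 1.0
Empirical formula: CH4

CH4


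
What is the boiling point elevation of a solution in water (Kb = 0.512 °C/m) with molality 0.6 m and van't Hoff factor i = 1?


ΔTb = Kb × m × i
= 0.512 × 0.6 × 1
= 0.3072 °C

0.3072 °C


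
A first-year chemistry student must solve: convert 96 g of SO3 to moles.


M(SO3) = 80.07 g/mol
n = mass/M = 96/80.07 = 1.199 mol

1.199 mol


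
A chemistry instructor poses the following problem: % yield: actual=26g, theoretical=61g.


% yield = actual/theoretical × 100
= 26/61 × 100
= 42.62%

42.62%


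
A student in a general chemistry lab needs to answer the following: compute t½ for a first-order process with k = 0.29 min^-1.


t½ = ln2/k = 0.693147/(0.29 min^-1)
= 2.390 min

2.390 min


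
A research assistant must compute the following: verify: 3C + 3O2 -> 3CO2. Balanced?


Equation: 3C + 3O2 -> 3CO2
Check atoms: C: 3=3, O: 6=6
Balanced

Yes, balanced


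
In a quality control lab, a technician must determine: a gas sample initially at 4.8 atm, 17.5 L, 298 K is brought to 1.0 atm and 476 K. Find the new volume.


P1V1/T1 = P2V2/T2
V2 = P1V1T2/(T1P2)
= 4.8×17.5×476/(298×1.0)
= 134.174 L

134.174 L


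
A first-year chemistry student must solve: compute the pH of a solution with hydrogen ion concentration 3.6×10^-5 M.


pH = -log10([H+]) = -log10(3.6×10^-5)
= 5 - log10(3.6)
= 5 - 0.56
= 4.44

4.44


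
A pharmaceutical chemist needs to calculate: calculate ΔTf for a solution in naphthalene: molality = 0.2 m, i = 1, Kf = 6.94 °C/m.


ΔTf = Kf × m × i
= 6.94 × 0.2 × 1
= 1.388 °C

1.388 °C


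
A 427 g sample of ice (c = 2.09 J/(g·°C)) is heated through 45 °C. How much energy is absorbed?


q = mcΔT = 427 × 2.09 × 45
= 40159.35 J

40159.35 J


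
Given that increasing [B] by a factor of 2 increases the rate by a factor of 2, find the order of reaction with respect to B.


rate ∝ [B]^n
2^n = 2 → n = 1
Order in B: 1

1


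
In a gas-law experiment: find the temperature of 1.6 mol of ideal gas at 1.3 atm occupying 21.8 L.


PV = nRT  (R = 0.08206 L·atm/(mol·K))
T = PV/(nR) = 1.3×21.8/(1.6×0.08206)
= 28.34/0.131296
= 215.85 K

215.85 K


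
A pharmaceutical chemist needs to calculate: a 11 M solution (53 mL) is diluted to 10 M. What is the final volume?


C1V1 = C2V2
11 × 53 = 10 × V2
V2 = 583/10 = 58.3 mL

58.3 mL


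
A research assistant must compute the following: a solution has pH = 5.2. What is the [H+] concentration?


[H+] = 10^(-pH) = 10^(-5.2)
= 6.31×10^-6 M

6.31×10^-6 M


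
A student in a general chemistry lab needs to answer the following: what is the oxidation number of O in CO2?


O is usually -2
Oxidation number: -2

-2


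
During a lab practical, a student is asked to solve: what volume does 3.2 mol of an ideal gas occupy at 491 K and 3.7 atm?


PV = nRT  (R = 0.08206 L·atm/(mol·K))
V = nRT/P = 3.2×0.08206×491/3.7
= 34.847 L

34.847 L


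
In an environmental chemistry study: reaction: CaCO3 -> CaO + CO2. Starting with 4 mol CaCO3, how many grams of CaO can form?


Mole ratio CaO:CaCO3 = 1:1
n(CaO) = 4 × 1/1 = 4.000 mol
mass = 4.000 × 56.08 = 224.32 g

224.32 g


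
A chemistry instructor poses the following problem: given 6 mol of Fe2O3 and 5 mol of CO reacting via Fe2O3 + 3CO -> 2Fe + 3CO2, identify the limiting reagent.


Mole ratio available / coefficient:
  Fe2O3: 6/1 = 6.000
  CO: 5/3 = 1.667
Smaller ratio is limiting.

CO


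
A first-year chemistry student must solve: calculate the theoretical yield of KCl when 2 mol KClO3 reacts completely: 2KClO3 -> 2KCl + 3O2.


Mole ratio KCl:KClO3 = 2:2
n(KCl) = 2 × 2/2 = 2.000 mol
mass = 2.000 × 74.55 = 149.1 g

149.1 g


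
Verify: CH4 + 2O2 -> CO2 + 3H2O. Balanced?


Equation: CH4 + 2O2 -> CO2 + 3H2O
Check atoms: C: 1=1, H: 4≠6, O: 4≠5
Not balanced

No, not balanced


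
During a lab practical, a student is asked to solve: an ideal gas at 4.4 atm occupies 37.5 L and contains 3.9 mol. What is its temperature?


PV = nRT  (R = 0.08206 L·atm/(mol·K))
T = PV/(nR) = 4.4×37.5/(3.9×0.08206)
= 165.00/0.320034
= 515.57 K

515.57 K


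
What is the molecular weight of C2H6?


M(C2H6) = 2×12.01 + 6×1.008
= 24.02 + 6.05
= 30.07 g/mol

30.07 g/mol


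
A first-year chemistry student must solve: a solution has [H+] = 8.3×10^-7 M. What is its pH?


pH = -log10([H+]) = -log10(8.3×10^-7)
= 7 - log10(8.3)
= 7 - 0.92
= 6.08

6.08


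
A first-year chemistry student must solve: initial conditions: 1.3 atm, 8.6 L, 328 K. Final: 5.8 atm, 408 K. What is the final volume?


P1V1/T1 = P2V2/T2
V2 = P1V1T2/(T1P2)
= 1.3×8.6×408/(328×5.8)
= 2.398 L

2.398 L


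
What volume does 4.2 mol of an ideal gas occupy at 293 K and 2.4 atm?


PV = nRT  (R = 0.08206 L·atm/(mol·K))
V = nRT/P = 4.2×0.08206×293/2.4
= 42.076 L

42.076 L


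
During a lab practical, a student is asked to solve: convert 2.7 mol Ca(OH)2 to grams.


M(Ca(OH)2) = 74.1 g/mol
mass = n × M = 2.7 × 74.1 = 200.07 g

200.07 g


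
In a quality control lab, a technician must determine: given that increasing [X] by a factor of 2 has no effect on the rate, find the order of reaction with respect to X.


rate ∝ [X]^n
rate ∝ [X]^0
Order in X: 0

0


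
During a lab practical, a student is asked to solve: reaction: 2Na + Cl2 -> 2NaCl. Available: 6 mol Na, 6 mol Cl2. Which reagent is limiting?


Mole ratio available / coefficient:
  Na: 6/2 = 3.000
  Cl2: 6/1 = 6.000
Smaller ratio is limiting.

Na


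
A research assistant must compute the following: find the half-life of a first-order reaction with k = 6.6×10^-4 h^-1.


t½ = ln2/k = 0.693147/(6.6×10^-4 h^-1)
= 1050 h

1050 h


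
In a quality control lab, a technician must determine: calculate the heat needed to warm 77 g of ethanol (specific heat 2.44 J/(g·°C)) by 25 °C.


q = mcΔT = 77 × 2.44 × 25
= 4697.00 J

4697.00 J


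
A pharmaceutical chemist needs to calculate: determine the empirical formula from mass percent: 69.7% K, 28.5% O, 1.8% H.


Assume 100 g sample. Moles of each element:
  K: 69.7/39.1 = 1.783 mol
  O: 28.5/16.0 = 1.781 mol
  H: 1.8/1.008 = 1.786 mol
Divide by smallest (1.781):
  K: 1.783/1.781 = 1.0
  O: 1.781/1.781 = 1.0
  H: 1.786/1.781 = 1.0
Empirical formula: KOH

KOH


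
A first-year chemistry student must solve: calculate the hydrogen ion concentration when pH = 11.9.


[H+] = 10^(-pH) = 10^(-11.9)
= 1.26×10^-12 M

1.26×10^-12 M


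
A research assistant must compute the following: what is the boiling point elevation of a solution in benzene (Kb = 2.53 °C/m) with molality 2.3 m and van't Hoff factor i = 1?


ΔTb = Kb × m × i
= 2.53 × 2.3 × 1
= 5.819 °C

5.819 °C


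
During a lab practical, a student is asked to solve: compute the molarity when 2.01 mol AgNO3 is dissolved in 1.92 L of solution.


M = n/V = 2.01/1.92 = 1.047 mol/L

1.047 M


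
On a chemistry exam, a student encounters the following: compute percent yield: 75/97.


% yield = actual/theoretical × 100
= 75/97 × 100
= 77.32%

77.32%


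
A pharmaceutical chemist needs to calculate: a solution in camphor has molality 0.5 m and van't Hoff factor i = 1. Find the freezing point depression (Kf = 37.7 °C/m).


ΔTf = Kf × m × i
= 37.7 × 0.5 × 1
= 18.85 °C

18.85 °C


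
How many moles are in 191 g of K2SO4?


M(K2SO4) = 174.27 g/mol
n = mass/M = 191/174.27 = 1.096 mol

1.096 mol


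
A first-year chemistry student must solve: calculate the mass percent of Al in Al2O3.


M(Al2O3) = 2×26.98 + 3×16.0 = 101.96 g/mol
Mass of Al = 2 × 26.98 = 53.96 g/mol
% Al = 53.96/101.96 × 100 = 52.92%

52.92%


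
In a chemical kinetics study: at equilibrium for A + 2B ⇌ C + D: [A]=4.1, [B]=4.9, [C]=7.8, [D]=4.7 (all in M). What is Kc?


Kc = [C][D]/([A][B]^2)
= (7.8^1 × 4.7^1)/(4.1^1 × 4.9^2)
= 36.66/98.441
= 0.3724

0.3724


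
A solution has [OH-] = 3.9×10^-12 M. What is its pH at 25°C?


pOH = -log10([OH-]) = -log10(3.9×10^-12)
= 12 - log10(3.9) = 11.41
pH = 14 - pOH = 14 - 11.41 = 2.59

2.59


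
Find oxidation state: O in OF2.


F is always -1; 2(-1) + x = 0, so O = +2
Oxidation number: +2

+2


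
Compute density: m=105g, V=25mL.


ρ = mass/volume
= 105/25
= 4.2 g/mL

4.2 g/mL


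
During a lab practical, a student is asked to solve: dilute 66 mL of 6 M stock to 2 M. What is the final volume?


C1V1 = C2V2
6 × 66 = 2 × V2
V2 = 396/2 = 198.0 mL

198.0 mL


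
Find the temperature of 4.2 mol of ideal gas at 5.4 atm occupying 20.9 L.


PV = nRT  (R = 0.08206 L·atm/(mol·K))
T = PV/(nR) = 5.4×20.9/(4.2×0.08206)
= 112.86/0.344652
= 327.46 K

327.46 K


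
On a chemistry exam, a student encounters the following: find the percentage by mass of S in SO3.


M(SO3) = 1×32.07 + 3×16.0 = 80.07 g/mol
Mass of S = 1 × 32.07 = 32.07 g/mol
% S = 32.07/80.07 × 100 = 40.05%

40.05%


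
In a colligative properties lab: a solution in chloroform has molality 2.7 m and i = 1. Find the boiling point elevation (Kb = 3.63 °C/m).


ΔTb = Kb × m × i
= 3.63 × 2.7 × 1
= 9.801 °C

9.801 °C


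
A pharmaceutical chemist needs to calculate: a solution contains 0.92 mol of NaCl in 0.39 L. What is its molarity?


M = n/V = 0.92/0.39 = 2.359 mol/L

2.359 M


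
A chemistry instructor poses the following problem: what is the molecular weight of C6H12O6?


M(C6H12O6) = 6×12.01 + 12×1.008 + 6×16.0
= 72.06 + 12.1 + 96.0
= 180.16 g/mol

180.16 g/mol


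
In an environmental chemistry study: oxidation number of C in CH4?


x + 4(+1) = 0, so x = -4
Oxidation number: -4

-4


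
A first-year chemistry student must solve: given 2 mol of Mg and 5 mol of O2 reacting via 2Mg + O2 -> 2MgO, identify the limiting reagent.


Mole ratio available / coefficient:
  Mg: 2/2 = 1.000
  O2: 5/1 = 5.000
Smaller ratio is limiting.

Mg


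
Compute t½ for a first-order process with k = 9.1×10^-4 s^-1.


t½ = ln2/k = 0.693147/(9.1×10^-4 s^-1)
= 761.7 s

761.7 s


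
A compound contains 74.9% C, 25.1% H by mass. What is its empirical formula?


Assume 100 g sample. Moles of each element:
  C: 74.9/12.01 = 6.236 mol
  H: 25.1/1.008 = 24.901 mol
Divide by smallest (6.236):
  C: 6.236/6.236 = 1.0
  H: 24.901/6.236 = 3.99
Empirical formula: CH4

CH4


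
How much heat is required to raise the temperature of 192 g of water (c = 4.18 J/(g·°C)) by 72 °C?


q = mcΔT = 192 × 4.18 × 72
= 57784.32 J

57784.32 J


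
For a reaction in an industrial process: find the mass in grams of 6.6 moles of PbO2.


M(PbO2) = 239.2 g/mol
mass = n × M = 6.6 × 239.2 = 1578.72 g

1578.72 g


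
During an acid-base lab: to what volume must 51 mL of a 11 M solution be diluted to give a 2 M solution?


C1V1 = C2V2
11 × 51 = 2 × V2
V2 = 561/2 = 280.5 mL

280.5 mL


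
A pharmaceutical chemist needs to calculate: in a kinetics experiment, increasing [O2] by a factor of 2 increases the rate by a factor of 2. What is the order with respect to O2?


rate ∝ [O2]^n
2^n = 2 → n = 1
Order in O2: 1

1


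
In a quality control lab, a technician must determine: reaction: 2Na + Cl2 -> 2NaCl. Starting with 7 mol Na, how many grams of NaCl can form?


Mole ratio NaCl:Na = 2:2
n(NaCl) = 7 × 2/2 = 7.000 mol
mass = 7.000 × 58.44 = 409.08 g

409.08 g


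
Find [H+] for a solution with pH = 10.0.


[H+] = 10^(-pH) = 10^(-10.0)
= 1.0×10^-10 M

1.0×10^-10 M


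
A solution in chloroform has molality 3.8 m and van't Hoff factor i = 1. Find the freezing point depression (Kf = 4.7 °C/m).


ΔTf = Kf × m × i
= 4.7 × 3.8 × 1
= 17.86 °C

17.86 °C


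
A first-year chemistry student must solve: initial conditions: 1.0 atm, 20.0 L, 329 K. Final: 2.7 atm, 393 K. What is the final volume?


P1V1/T1 = P2V2/T2
V2 = P1V1T2/(T1P2)
= 1.0×20.0×393/(329×2.7)
= 8.848 L

8.848 L


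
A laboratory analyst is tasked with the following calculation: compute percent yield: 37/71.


% yield = actual/theoretical × 100
= 37/71 × 100
= 52.11%

52.11%


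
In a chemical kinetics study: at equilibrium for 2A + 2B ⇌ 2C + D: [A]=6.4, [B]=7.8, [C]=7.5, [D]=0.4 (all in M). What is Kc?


Kc = [C]^2[D]/([A]^2[B]^2)
= (7.5^2 × 0.4^1)/(6.4^2 × 7.8^2)
= 22.5/2492.0064
= 0.009029

0.009029


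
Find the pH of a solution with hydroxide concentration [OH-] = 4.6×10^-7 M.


pOH = -log10([OH-]) = -log10(4.6×10^-7)
= 7 - log10(4.6) = 6.34
pH = 14 - pOH = 14 - 6.34 = 7.66

7.66


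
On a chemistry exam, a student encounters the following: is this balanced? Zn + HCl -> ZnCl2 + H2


Equation: Zn + HCl -> ZnCl2 + H2
Check atoms: Cl: 1≠2, H: 1≠2, Zn: 1=1
Not balanced

No, not balanced


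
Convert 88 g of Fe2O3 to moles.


M(Fe2O3) = 159.7 g/mol
n = mass/M = 88/159.7 = 0.551 mol

0.551 mol


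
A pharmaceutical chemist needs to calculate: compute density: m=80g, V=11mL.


ρ = mass/volume
= 80/11
= 7.273 g/mL

7.273 g/mL


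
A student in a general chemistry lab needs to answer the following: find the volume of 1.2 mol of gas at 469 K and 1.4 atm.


PV = nRT  (R = 0.08206 L·atm/(mol·K))
V = nRT/P = 1.2×0.08206×469/1.4
= 32.988 L

32.988 L


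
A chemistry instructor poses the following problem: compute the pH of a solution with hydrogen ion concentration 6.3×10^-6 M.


pH = -log10([H+]) = -log10(6.3×10^-6)
= 6 - log10(6.3)
= 6 - 0.8
= 5.2

5.2


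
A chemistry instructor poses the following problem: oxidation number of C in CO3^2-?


x + 3(-2) = -2, so x = +4
Oxidation number: +4

+4


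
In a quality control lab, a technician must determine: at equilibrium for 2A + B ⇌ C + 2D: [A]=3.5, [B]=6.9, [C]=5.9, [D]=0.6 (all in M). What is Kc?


Kc = [C][D]^2/([A]^2[B])
= (5.9^1 × 0.6^2)/(3.5^2 × 6.9^1)
= 2.124/84.525
= 0.02513

0.02513


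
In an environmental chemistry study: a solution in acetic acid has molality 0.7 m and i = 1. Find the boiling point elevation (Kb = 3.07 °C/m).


ΔTb = Kb × m × i
= 3.07 × 0.7 × 1
= 2.149 °C

2.149 °C


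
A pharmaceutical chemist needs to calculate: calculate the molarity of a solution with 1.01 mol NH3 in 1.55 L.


M = n/V = 1.01/1.55 = 0.652 mol/L

0.652 M


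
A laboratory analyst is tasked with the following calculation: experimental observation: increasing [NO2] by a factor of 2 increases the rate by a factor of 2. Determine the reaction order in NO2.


rate ∝ [NO2]^n
2^n = 2 → n = 1
Order in NO2: 1

1


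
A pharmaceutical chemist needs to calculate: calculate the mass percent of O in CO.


M(CO) = 1×12.01 + 1×16.0 = 28.01 g/mol
Mass of O = 1 × 16.0 = 16.00 g/mol
% O = 16.00/28.01 × 100 = 57.12%

57.12%


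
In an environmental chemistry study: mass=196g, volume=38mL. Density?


ρ = mass/volume
= 196/38
= 5.158 g/mL

5.158 g/mL


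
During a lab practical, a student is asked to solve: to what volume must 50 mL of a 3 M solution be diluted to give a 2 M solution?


C1V1 = C2V2
3 × 50 = 2 × V2
V2 = 150/2 = 75.0 mL

75.0 mL


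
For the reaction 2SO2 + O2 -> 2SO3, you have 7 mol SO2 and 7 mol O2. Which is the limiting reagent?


Mole ratio available / coefficient:
  SO2: 7/2 = 3.500
  O2: 7/1 = 7.000
Smaller ratio is limiting.

SO2


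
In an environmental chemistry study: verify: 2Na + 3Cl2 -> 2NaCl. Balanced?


Equation: 2Na + 3Cl2 -> 2NaCl
Check atoms: Cl: 6≠2, Na: 2=2
Not balanced

No, not balanced


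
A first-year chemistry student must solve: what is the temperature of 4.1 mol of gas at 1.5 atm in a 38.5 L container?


PV = nRT  (R = 0.08206 L·atm/(mol·K))
T = PV/(nR) = 1.5×38.5/(4.1×0.08206)
= 57.75/0.336446
= 171.65 K

171.65 K


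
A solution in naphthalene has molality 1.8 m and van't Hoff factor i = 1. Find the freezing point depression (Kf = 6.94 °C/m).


ΔTf = Kf × m × i
= 6.94 × 1.8 × 1
= 12.492 °C

12.492 °C


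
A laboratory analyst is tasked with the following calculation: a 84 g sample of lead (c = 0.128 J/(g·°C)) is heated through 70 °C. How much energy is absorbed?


q = mcΔT = 84 × 0.128 × 70
= 752.64 J

752.64 J


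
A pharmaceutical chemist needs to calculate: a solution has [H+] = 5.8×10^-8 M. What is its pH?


pH = -log10([H+]) = -log10(5.8×10^-8)
= 8 - log10(5.8)
= 8 - 0.76
= 7.24

7.24


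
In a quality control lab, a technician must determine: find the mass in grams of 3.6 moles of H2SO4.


M(H2SO4) = 98.09 g/mol
mass = n × M = 3.6 × 98.09 = 353.12 g

353.12 g


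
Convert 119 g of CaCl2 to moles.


M(CaCl2) = 110.98 g/mol
n = mass/M = 119/110.98 = 1.0723 mol

1.0723 mol


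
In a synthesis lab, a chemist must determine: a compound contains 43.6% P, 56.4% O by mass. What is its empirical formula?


Assume 100 g sample. Moles of each element:
  P: 43.6/30.97 = 1.408 mol
  O: 56.4/16.0 = 3.525 mol
Divide by smallest (1.408):
  P: 1.408/1.408 = 1.0
  O: 3.525/1.408 = 2.5
Multiply all ratios by 2 to obtain whole numbers.
Empirical formula: P2O5

P2O5


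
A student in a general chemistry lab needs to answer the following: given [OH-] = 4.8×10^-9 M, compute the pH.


pOH = -log10([OH-]) = -log10(4.8×10^-9)
= 9 - log10(4.8) = 8.32
pH = 14 - pOH = 14 - 8.32 = 5.68

5.68


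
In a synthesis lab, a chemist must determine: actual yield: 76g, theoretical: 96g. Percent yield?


% yield = actual/theoretical × 100
= 76/96 × 100
= 79.17%

79.17%


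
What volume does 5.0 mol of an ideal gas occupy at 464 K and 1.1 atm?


PV = nRT  (R = 0.08206 L·atm/(mol·K))
V = nRT/P = 5.0×0.08206×464/1.1
= 173.072 L

173.072 L


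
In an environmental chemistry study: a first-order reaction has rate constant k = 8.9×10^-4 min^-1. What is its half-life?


t½ = ln2/k = 0.693147/(8.9×10^-4 min^-1)
= 778.8 min

778.8 min


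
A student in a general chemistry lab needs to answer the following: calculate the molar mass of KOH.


M(KOH) = 1×39.1 + 1×16.0 + 1×1.008
= 39.1 + 16.0 + 1.01
= 56.11 g/mol

56.11 g/mol


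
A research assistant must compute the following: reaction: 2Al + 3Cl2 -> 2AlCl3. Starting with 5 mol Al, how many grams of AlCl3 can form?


Mole ratio AlCl3:Al = 2:2
n(AlCl3) = 5 × 2/2 = 5.000 mol
mass = 5.000 × 133.33 = 666.65 g

666.65 g


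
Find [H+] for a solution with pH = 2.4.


[H+] = 10^(-pH) = 10^(-2.4)
= 3.98×10^-3 M

3.98×10^-3 M


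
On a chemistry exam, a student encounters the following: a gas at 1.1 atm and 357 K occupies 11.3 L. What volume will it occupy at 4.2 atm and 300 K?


P1V1/T1 = P2V2/T2
V2 = P1V1T2/(T1P2)
= 1.1×11.3×300/(357×4.2)
= 2.487 L

2.487 L


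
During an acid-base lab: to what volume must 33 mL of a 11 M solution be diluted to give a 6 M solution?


C1V1 = C2V2
11 × 33 = 6 × V2
V2 = 363/6 = 60.5 mL

60.5 mL


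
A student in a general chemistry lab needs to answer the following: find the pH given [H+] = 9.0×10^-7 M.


pH = -log10([H+]) = -log10(9.0×10^-7)
= 7 - log10(9.0)
= 7 - 0.95
= 6.05

6.05


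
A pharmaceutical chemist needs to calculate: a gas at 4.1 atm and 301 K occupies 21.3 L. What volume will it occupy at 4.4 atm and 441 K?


P1V1/T1 = P2V2/T2
V2 = P1V1T2/(T1P2)
= 4.1×21.3×441/(301×4.4)
= 29.079 L

29.079 L


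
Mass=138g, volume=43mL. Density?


ρ = mass/volume
= 138/43
= 3.209 g/mL

3.209 g/mL


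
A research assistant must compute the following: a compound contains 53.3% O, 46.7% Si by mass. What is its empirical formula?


Assume 100 g sample. Moles of each element:
  O: 53.3/16.0 = 3.331 mol
  Si: 46.7/28.09 = 1.663 mol
Divide by smallest (1.663):
  O: 3.331/1.663 = 2.0
  Si: 1.663/1.663 = 1.0
Empirical formula: SiO2

SiO2


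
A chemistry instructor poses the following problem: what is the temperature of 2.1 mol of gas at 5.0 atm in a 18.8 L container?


PV = nRT  (R = 0.08206 L·atm/(mol·K))
T = PV/(nR) = 5.0×18.8/(2.1×0.08206)
= 94.00/0.172326
= 545.48 K

545.48 K


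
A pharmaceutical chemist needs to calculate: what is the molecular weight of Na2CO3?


M(Na2CO3) = 2×22.99 + 1×12.01 + 3×16.0
= 45.98 + 12.01 + 48.0
= 105.99 g/mol

105.99 g/mol


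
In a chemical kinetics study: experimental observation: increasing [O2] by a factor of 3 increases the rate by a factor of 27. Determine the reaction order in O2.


rate ∝ [O2]^n
3^n = 27 → n = 3
Order in O2: 3

3


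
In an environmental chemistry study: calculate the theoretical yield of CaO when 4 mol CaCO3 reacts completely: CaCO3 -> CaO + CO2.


Mole ratio CaO:CaCO3 = 1:1
n(CaO) = 4 × 1/1 = 4.000 mol
mass = 4.000 × 56.08 = 224.32 g

224.32 g


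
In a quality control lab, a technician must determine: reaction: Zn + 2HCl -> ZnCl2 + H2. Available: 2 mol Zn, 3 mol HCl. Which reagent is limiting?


Mole ratio available / coefficient:
  Zn: 2/1 = 2.000
  HCl: 3/2 = 1.500
Smaller ratio is limiting.

HCl


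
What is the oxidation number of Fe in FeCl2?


x + 2(-1) = 0, so x = +2
Oxidation number: +2

+2


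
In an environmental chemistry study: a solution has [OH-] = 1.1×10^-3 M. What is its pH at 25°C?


pOH = -log10([OH-]) = -log10(1.1×10^-3)
= 3 - log10(1.1) = 2.96
pH = 14 - pOH = 14 - 2.96 = 11.04

11.04


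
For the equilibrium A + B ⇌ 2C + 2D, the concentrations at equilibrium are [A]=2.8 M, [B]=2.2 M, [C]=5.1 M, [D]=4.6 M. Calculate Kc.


Kc = [C]^2[D]^2/([A][B])
= (5.1^2 × 4.6^2)/(2.8^1 × 2.2^1)
= 550.3716/6.16
= 89.35

89.35


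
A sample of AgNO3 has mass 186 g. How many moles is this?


M(AgNO3) = 169.88 g/mol
n = mass/M = 186/169.88 = 1.0949 mol

1.0949 mol


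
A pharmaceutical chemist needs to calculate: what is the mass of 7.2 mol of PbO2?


M(PbO2) = 239.2 g/mol
mass = n × M = 7.2 × 239.2 = 1722.24 g

1722.24 g


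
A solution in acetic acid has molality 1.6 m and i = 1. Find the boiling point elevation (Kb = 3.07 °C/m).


ΔTb = Kb × m × i
= 3.07 × 1.6 × 1
= 4.912 °C

4.912 °C


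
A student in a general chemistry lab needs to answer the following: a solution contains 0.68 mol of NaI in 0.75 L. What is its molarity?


M = n/V = 0.68/0.75 = 0.907 mol/L

0.907 M


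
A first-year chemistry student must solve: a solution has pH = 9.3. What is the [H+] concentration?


[H+] = 10^(-pH) = 10^(-9.3)
= 5.01×10^-10 M

5.01×10^-10 M


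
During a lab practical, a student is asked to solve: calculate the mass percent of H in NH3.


M(NH3) = 1×14.01 + 3×1.008 = 17.034 g/mol
Mass of H = 3 × 1.008 = 3.024 g/mol
% H = 3.024/17.034 × 100 = 17.75%

17.75%


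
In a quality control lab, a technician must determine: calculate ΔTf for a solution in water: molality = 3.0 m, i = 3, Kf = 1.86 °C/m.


ΔTf = Kf × m × i
= 1.86 × 3.0 × 3
= 16.74 °C

16.74 °C


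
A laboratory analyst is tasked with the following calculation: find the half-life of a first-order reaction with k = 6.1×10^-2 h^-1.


t½ = ln2/k = 0.693147/(6.1×10^-2 h^-1)
= 11.36 h

11.36 h


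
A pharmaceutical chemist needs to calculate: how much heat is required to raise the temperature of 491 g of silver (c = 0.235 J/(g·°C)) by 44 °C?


q = mcΔT = 491 × 0.235 × 44
= 5076.94 J

5076.94 J


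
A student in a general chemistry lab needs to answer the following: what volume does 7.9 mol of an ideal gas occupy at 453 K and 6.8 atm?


PV = nRT  (R = 0.08206 L·atm/(mol·K))
V = nRT/P = 7.9×0.08206×453/6.8
= 43.186 L

43.186 L


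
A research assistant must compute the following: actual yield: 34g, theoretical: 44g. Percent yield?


% yield = actual/theoretical × 100
= 34/44 × 100
= 77.27%

77.27%


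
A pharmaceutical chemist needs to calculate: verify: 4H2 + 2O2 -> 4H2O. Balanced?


Equation: 4H2 + 2O2 -> 4H2O
Check atoms: H: 8=8, O: 4=4
Balanced

Yes, balanced


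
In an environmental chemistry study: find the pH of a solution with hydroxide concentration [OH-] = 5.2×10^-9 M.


pOH = -log10([OH-]) = -log10(5.2×10^-9)
= 9 - log10(5.2) = 8.28
pH = 14 - pOH = 14 - 8.28 = 5.72

5.72


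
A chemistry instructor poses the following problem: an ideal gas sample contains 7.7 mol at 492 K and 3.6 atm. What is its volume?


PV = nRT  (R = 0.08206 L·atm/(mol·K))
V = nRT/P = 7.7×0.08206×492/3.6
= 86.354 L

86.354 L


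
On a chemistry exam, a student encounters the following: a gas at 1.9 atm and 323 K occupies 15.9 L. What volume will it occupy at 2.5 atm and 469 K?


P1V1/T1 = P2V2/T2
V2 = P1V1T2/(T1P2)
= 1.9×15.9×469/(323×2.5)
= 17.546 L

17.546 L


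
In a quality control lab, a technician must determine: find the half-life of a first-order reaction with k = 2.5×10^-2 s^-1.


t½ = ln2/k = 0.693147/(2.5×10^-2 s^-1)
= 27.73 s

27.73 s


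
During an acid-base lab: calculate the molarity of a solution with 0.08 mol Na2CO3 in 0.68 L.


M = n/V = 0.08/0.68 = 0.118 mol/L

0.118 M


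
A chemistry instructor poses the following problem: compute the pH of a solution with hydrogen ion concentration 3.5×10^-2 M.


pH = -log10([H+]) = -log10(3.5×10^-2)
= 2 - log10(3.5)
= 2 - 0.54
= 1.46

1.46


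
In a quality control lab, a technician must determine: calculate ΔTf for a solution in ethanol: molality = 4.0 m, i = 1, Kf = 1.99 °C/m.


ΔTf = Kf × m × i
= 1.99 × 4.0 × 1
= 7.96 °C

7.96 °C


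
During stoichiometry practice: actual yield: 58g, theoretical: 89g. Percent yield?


% yield = actual/theoretical × 100
= 58/89 × 100
= 65.17%

65.17%


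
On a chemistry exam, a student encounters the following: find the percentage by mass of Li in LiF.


M(LiF) = 1×6.94 + 1×19.0 = 25.94 g/mol
Mass of Li = 1 × 6.94 = 6.94 g/mol
% Li = 6.94/25.94 × 100 = 26.75%

26.75%


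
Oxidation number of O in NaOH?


O is usually -2
Oxidation number: -2

-2


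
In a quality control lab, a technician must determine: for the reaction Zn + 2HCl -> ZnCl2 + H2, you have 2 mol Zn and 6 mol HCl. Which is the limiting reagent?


Mole ratio available / coefficient:
  Zn: 2/1 = 2.000
  HCl: 6/2 = 3.000
Smaller ratio is limiting.

Zn


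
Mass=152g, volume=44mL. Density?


ρ = mass/volume
= 152/44
= 3.455 g/mL

3.455 g/mL


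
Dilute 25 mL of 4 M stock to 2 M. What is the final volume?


C1V1 = C2V2
4 × 25 = 2 × V2
V2 = 100/2 = 50.0 mL

50.0 mL


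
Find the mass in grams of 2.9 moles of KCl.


M(KCl) = 74.55 g/mol
mass = n × M = 2.9 × 74.55 = 216.20 g

216.20 g


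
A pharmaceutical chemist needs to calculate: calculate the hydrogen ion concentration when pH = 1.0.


[H+] = 10^(-pH) = 10^(-1.0)
= 1.0×10^-1 M

1.0×10^-1 M


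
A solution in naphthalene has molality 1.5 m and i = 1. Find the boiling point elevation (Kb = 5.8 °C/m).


ΔTb = Kb × m × i
= 5.8 × 1.5 × 1
= 8.7 °C

8.7 °C


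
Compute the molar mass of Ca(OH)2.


M(Ca(OH)2) = 1×40.08 + 2×16.0 + 2×1.008
= 40.08 + 32.0 + 2.02
= 74.1 g/mol

74.1 g/mol


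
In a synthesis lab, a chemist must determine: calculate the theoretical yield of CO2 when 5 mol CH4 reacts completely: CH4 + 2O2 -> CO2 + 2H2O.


Mole ratio CO2:CH4 = 1:1
n(CO2) = 5 × 1/1 = 5.000 mol
mass = 5.000 × 44.01 = 220.05 g

220.05 g


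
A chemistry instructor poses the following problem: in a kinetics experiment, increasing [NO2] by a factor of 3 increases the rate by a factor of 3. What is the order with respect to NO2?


rate ∝ [NO2]^n
3^n = 3 → n = 1
Order in NO2: 1

1


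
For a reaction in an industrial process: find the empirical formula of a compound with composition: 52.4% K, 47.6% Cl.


Assume 100 g sample. Moles of each element:
  K: 52.4/39.1 = 1.34 mol
  Cl: 47.6/35.45 = 1.343 mol
Divide by smallest (1.34):
  K: 1.34/1.34 = 1.0
  Cl: 1.343/1.34 = 1.0
Empirical formula: KCl

KCl


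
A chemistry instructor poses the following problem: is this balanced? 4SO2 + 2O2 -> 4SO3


Equation: 4SO2 + 2O2 -> 4SO3
Check atoms: O: 12=12, S: 4=4
Balanced

Yes, balanced


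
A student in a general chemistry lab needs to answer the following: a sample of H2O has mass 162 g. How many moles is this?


M(H2O) = 18.02 g/mol
n = mass/M = 162/18.02 = 8.99 mol

8.99 mol


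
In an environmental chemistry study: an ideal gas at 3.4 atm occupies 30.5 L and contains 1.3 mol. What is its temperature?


PV = nRT  (R = 0.08206 L·atm/(mol·K))
T = PV/(nR) = 3.4×30.5/(1.3×0.08206)
= 103.70/0.106678
= 972.08 K

972.08 K


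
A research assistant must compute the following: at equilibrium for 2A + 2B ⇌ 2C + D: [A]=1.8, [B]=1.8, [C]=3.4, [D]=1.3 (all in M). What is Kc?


Kc = [C]^2[D]/([A]^2[B]^2)
= (3.4^2 × 1.3^1)/(1.8^2 × 1.8^2)
= 15.028/10.4976
= 1.432

1.432


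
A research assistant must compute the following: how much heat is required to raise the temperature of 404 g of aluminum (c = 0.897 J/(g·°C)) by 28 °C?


q = mcΔT = 404 × 0.897 × 28
= 10146.86 J

10146.86 J


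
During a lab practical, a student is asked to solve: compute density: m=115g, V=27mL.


ρ = mass/volume
= 115/27
= 4.259 g/mL

4.259 g/mL


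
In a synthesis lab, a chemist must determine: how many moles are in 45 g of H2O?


M(H2O) = 18.02 g/mol
n = mass/M = 45/18.02 = 2.4972 mol

2.4972 mol


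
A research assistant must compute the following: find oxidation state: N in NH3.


x + 3(+1) = 0, so x = -3
Oxidation number: -3

-3


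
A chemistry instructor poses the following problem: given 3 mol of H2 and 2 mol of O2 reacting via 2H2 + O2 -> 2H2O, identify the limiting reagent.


Mole ratio available / coefficient:
  H2: 3/2 = 1.500
  O2: 2/1 = 2.000
Smaller ratio is limiting.

H2


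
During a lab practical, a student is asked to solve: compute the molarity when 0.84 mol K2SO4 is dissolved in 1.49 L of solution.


M = n/V = 0.84/1.49 = 0.564 mol/L

0.564 M


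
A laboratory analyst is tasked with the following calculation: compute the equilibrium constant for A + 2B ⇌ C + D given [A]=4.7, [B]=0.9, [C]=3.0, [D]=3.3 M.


Kc = [C][D]/([A][B]^2)
= (3.0^1 × 3.3^1)/(4.7^1 × 0.9^2)
= 9.9/3.807
= 2.600

2.600


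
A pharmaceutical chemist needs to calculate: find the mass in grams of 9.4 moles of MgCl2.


M(MgCl2) = 95.21 g/mol
mass = n × M = 9.4 × 95.21 = 894.97 g

894.97 g


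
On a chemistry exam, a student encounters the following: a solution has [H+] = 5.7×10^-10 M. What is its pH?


pH = -log10([H+]) = -log10(5.7×10^-10)
= 10 - log10(5.7)
= 10 - 0.76
= 9.24

9.24


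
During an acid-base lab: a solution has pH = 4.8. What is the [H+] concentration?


[H+] = 10^(-pH) = 10^(-4.8)
= 1.58×10^-5 M

1.58×10^-5 M


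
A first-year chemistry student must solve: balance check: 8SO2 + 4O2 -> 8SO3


Equation: 8SO2 + 4O2 -> 8SO3
Check atoms: O: 24=24, S: 8=8
Balanced

Yes, balanced


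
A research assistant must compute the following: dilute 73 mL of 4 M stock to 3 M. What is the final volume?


C1V1 = C2V2
4 × 73 = 3 × V2
V2 = 292/3 = 97.33 mL

97.33 mL


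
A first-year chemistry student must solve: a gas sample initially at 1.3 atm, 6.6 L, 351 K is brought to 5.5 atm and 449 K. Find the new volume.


P1V1/T1 = P2V2/T2
V2 = P1V1T2/(T1P2)
= 1.3×6.6×449/(351×5.5)
= 1.996 L

1.996 L


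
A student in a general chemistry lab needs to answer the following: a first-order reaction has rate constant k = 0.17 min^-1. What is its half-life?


t½ = ln2/k = 0.693147/(0.17 min^-1)
= 4.077 min

4.077 min


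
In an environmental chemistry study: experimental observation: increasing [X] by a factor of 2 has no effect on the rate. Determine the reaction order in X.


rate ∝ [X]^n
rate ∝ [X]^0
Order in X: 0

0


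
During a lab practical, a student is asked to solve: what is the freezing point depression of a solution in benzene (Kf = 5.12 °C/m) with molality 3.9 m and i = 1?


ΔTf = Kf × m × i
= 5.12 × 3.9 × 1
= 19.968 °C

19.968 °C


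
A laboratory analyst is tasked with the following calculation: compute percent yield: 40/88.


% yield = actual/theoretical × 100
= 40/88 × 100
= 45.45%

45.45%


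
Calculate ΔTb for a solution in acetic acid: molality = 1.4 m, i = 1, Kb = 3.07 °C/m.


ΔTb = Kb × m × i
= 3.07 × 1.4 × 1
= 4.298 °C

4.298 °C


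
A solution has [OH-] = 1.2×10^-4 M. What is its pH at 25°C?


pOH = -log10([OH-]) = -log10(1.2×10^-4)
= 4 - log10(1.2) = 3.92
pH = 14 - pOH = 14 - 3.92 = 10.08

10.08


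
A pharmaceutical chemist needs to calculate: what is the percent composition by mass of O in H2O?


M(H2O) = 2×1.008 + 1×16.0 = 18.016 g/mol
Mass of O = 1 × 16.0 = 16.00 g/mol
% O = 16.00/18.016 × 100 = 88.81%

88.81%


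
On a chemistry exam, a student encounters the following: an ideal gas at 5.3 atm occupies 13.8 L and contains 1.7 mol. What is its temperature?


PV = nRT  (R = 0.08206 L·atm/(mol·K))
T = PV/(nR) = 5.3×13.8/(1.7×0.08206)
= 73.14/0.139502
= 524.29 K

524.29 K


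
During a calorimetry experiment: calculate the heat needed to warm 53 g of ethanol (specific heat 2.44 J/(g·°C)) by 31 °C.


q = mcΔT = 53 × 2.44 × 31
= 4008.92 J

4008.92 J
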